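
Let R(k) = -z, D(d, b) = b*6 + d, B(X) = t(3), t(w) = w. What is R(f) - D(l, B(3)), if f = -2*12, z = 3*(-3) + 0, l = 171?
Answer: -180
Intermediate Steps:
z = -9 (z = -9 + 0 = -9)
B(X) = 3
D(d, b) = d + 6*b (D(d, b) = 6*b + d = d + 6*b)
f = -24
R(k) = 9 (R(k) = -1*(-9) = 9)
R(f) - D(l, B(3)) = 9 - (171 + 6*3) = 9 - (171 + 18) = 9 - 1*189 = 9 - 189 = -180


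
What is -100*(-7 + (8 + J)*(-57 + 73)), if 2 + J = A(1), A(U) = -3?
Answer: -4100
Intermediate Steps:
J = -5 (J = -2 - 3 = -5)
-100*(-7 + (8 + J)*(-57 + 73)) = -100*(-7 + (8 - 5)*(-57 + 73)) = -100*(-7 + 3*16) = -100*(-7 + 48) = -100*41 = -4100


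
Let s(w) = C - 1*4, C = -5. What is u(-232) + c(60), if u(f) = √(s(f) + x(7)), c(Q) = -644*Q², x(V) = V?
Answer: -2318400 + I*√2 ≈ -2.3184e+6 + 1.4142*I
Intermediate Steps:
s(w) = -9 (s(w) = -5 - 1*4 = -5 - 4 = -9)
u(f) = I*√2 (u(f) = √(-9 + 7) = √(-2) = I*√2)
u(-232) + c(60) = I*√2 - 644*60² = I*√2 - 644*3600 = I*√2 - 2318400 = -2318400 + I*√2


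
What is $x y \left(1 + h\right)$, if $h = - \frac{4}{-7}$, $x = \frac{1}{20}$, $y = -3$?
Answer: $- \frac{33}{140} \approx -0.23571$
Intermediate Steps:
$x = \frac{1}{20} \approx 0.05$
$h = \frac{4}{7}$ ($h = \left(-4\right) \left(- \frac{1}{7}\right) = \frac{4}{7} \approx 0.57143$)
$x y \left(1 + h\right) = \frac{1}{20} \left(-3\right) \left(1 + \frac{4}{7}\right) = \left(- \frac{3}{20}\right) \frac{11}{7} = - \frac{33}{140}$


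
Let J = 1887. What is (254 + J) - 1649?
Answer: 492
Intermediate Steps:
(254 + J) - 1649 = (254 + 1887) - 1649 = 2141 - 1649 = 492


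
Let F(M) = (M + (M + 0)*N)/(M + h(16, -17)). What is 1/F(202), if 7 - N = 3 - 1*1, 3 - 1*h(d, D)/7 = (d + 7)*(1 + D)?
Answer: 933/404 ≈ 2.3094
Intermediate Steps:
h(d, D) = 21 - 7*(1 + D)*(7 + d) (h(d, D) = 21 - 7*(d + 7)*(1 + D) = 21 - 7*(7 + d)*(1 + D) = 21 - 7*(1 + D)*(7 + d))
N = 5 (N = 7 - (3 - 1*1) = 7 - (3 - 1) = 7 - 1*2 = 7 - 2 = 5)
F(M) = 6*M/(2597 + M) (F(M) = (M + (M + 0)*5)/(M + (-28 - 49*(-17) - 7*16 - 7*(-17)*16)) = (M + M*5)/(M + (-28 + 833 - 112 + 1904)) = (M + 5*M)/(M + 2597) = (6*M)/(2597 + M) = 6*M/(2597 + M))
1/F(202) = 1/(6*202/(2597 + 202)) = 1/(6*202/2799) = 1/(6*202*(1/2799)) = 1/(404/933) = 933/404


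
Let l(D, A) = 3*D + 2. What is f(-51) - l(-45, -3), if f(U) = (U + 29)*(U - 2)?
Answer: 1299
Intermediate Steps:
f(U) = (-2 + U)*(29 + U) (f(U) = (29 + U)*(-2 + U) = (-2 + U)*(29 + U))
l(D, A) = 2 + 3*D
f(-51) - l(-45, -3) = (-58 + (-51)² + 27*(-51)) - (2 + 3*(-45)) = (-58 + 2601 - 1377) - (2 - 135) = 1166 - 1*(-133) = 1166 + 133 = 1299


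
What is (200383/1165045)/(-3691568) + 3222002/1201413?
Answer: 13857323993227259941/5167088499605711280 ≈ 2.6818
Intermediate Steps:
(200383/1165045)/(-3691568) + 3222002/1201413 = (200383*(1/1165045))*(-1/3691568) + 3222002*(1/1201413) = (200383/1165045)*(-1/3691568) + 3222002/1201413 = -200383/4300842840560 + 3222002/1201413 = 13857323993227259941/5167088499605711280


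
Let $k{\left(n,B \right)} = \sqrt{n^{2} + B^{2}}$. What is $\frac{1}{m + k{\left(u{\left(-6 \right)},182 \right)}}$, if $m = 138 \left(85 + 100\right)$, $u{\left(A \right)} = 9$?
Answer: $\frac{5106}{130349539} - \frac{\sqrt{33205}}{651747695} \approx 3.8892 \cdot 10^{-5}$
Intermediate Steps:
$m = 25530$ ($m = 138 \cdot 185 = 25530$)
$k{\left(n,B \right)} = \sqrt{B^{2} + n^{2}}$
$\frac{1}{m + k{\left(u{\left(-6 \right)},182 \right)}} = \frac{1}{25530 + \sqrt{182^{2} + 9^{2}}} = \frac{1}{25530 + \sqrt{33124 + 81}} = \frac{1}{25530 + \sqrt{33205}}$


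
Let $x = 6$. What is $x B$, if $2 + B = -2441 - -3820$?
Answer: $8262$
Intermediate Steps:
$B = 1377$ ($B = -2 - -1379 = -2 + \left(-2441 + 3820\right) = -2 + 1379 = 1377$)
$x B = 6 \cdot 1377 = 8262$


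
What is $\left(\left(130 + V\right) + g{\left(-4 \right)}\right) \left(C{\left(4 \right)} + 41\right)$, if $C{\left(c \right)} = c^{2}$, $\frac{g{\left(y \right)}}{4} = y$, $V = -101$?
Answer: $741$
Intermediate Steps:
$g{\left(y \right)} = 4 y$
$\left(\left(130 + V\right) + g{\left(-4 \right)}\right) \left(C{\left(4 \right)} + 41\right) = \left(\left(130 - 101\right) + 4 \left(-4\right)\right) \left(4^{2} + 41\right) = \left(29 - 16\right) \left(16 + 41\right) = 13 \cdot 57 = 741$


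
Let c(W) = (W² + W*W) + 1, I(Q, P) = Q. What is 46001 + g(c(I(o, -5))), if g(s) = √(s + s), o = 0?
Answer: 46001 + √2 ≈ 46002.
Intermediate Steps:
c(W) = 1 + 2*W² (c(W) = (W² + W²) + 1 = 2*W² + 1 = 1 + 2*W²)
g(s) = √2*√s (g(s) = √(2*s) = √2*√s)
46001 + g(c(I(o, -5))) = 46001 + √2*√(1 + 2*0²) = 46001 + √2*√(1 + 2*0) = 46001 + √2*√(1 + 0) = 46001 + √2*√1 = 46001 + √2*1 = 46001 + √2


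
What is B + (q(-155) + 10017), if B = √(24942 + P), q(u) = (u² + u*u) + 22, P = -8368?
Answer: 58089 + √16574 ≈ 58218.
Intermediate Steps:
q(u) = 22 + 2*u² (q(u) = (u² + u²) + 22 = 2*u² + 22 = 22 + 2*u²)
B = √16574 (B = √(24942 - 8368) = √16574 ≈ 128.74)
B + (q(-155) + 10017) = √16574 + ((22 + 2*(-155)²) + 10017) = √16574 + ((22 + 2*24025) + 10017) = √16574 + ((22 + 48050) + 10017) = √16574 + (48072 + 10017) = √16574 + 58089 = 58089 + √16574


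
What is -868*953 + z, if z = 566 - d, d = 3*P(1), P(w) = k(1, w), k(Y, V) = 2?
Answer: -826644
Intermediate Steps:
P(w) = 2
d = 6 (d = 3*2 = 6)
z = 560 (z = 566 - 1*6 = 566 - 6 = 560)
-868*953 + z = -868*953 + 560 = -827204 + 560 = -826644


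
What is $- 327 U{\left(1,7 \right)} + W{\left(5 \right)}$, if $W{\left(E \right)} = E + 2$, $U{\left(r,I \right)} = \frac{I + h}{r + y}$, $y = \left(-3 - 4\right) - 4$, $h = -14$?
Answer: $- \frac{2219}{10} \approx -221.9$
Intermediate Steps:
$y = -11$ ($y = -7 - 4 = -11$)
$U{\left(r,I \right)} = \frac{-14 + I}{-11 + r}$ ($U{\left(r,I \right)} = \frac{I - 14}{r - 11} = \frac{-14 + I}{-11 + r}$)
$W{\left(E \right)} = 2 + E$
$- 327 U{\left(1,7 \right)} + W{\left(5 \right)} = - 327 \frac{-14 + 7}{-11 + 1} + \left(2 + 5\right) = - 327 \frac{1}{-10} \left(-7\right) + 7 = - 327 \left(\left(- \frac{1}{10}\right) \left(-7\right)\right) + 7 = \left(-327\right) \frac{7}{10} + 7 = - \frac{2289}{10} + 7 = - \frac{2219}{10}$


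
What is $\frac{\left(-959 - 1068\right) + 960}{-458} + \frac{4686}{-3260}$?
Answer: $\frac{166529}{186635} \approx 0.89227$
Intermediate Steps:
$\frac{\left(-959 - 1068\right) + 960}{-458} + \frac{4686}{-3260} = \left(-2027 + 960\right) \left(- \frac{1}{458}\right) + 4686 \left(- \frac{1}{3260}\right) = \left(-1067\right) \left(- \frac{1}{458}\right) - \frac{2343}{1630} = \frac{1067}{458} - \frac{2343}{1630} = \frac{166529}{186635}$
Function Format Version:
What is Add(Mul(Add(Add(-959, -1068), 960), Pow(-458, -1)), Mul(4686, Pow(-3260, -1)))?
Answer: Rational(166529, 186635) ≈ 0.89227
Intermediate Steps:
Add(Mul(Add(Add(-959, -1068), 960), Pow(-458, -1)), Mul(4686, Pow(-3260, -1))) = Add(Mul(Add(-2027, 960), Rational(-1, 458)), Mul(4686, Rational(-1, 3260))) = Add(Mul(-1067, Rational(-1, 458)), Rational(-2343, 1630)) = Add(Rational(1067, 458), Rational(-2343, 1630)) = Rational(166529, 186635)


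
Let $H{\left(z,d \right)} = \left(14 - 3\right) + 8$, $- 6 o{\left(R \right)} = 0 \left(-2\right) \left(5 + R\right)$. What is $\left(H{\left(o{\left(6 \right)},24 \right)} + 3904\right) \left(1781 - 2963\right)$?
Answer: $-4636986$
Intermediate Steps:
$o{\left(R \right)} = 0$ ($o{\left(R \right)} = - \frac{0 \left(-2\right) \left(5 + R\right)}{6} = - \frac{0 \left(5 + R\right)}{6} = \left(- \frac{1}{6}\right) 0 = 0$)
$H{\left(z,d \right)} = 19$ ($H{\left(z,d \right)} = 11 + 8 = 19$)
$\left(H{\left(o{\left(6 \right)},24 \right)} + 3904\right) \left(1781 - 2963\right) = \left(19 + 3904\right) \left(1781 - 2963\right) = 3923 \left(-1182\right) = -4636986$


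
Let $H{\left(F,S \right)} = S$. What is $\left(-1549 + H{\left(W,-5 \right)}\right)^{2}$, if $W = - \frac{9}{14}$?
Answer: $2414916$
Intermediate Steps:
$W = - \frac{9}{14}$ ($W = \left(-9\right) \frac{1}{14} = - \frac{9}{14} \approx -0.64286$)
$\left(-1549 + H{\left(W,-5 \right)}\right)^{2} = \left(-1549 - 5\right)^{2} = \left(-1554\right)^{2} = 2414916$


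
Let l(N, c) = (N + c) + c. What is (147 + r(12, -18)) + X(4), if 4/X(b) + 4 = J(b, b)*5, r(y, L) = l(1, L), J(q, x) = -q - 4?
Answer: 1231/11 ≈ 111.91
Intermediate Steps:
l(N, c) = N + 2*c
J(q, x) = -4 - q
r(y, L) = 1 + 2*L
X(b) = 4/(-24 - 5*b) (X(b) = 4/(-4 + (-4 - b)*5) = 4/(-4 + (-20 - 5*b)) = 4/(-24 - 5*b))
(147 + r(12, -18)) + X(4) = (147 + (1 + 2*(-18))) - 4/(24 + 5*4) = (147 + (1 - 36)) - 4/(24 + 20) = (147 - 35) - 4/44 = 112 - 4*1/44 = 112 - 1/11 = 1231/11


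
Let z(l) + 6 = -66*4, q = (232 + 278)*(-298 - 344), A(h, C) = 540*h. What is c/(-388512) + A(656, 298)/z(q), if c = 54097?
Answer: -509781841/388512 ≈ -1312.1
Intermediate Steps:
q = -327420 (q = 510*(-642) = -327420)
z(l) = -270 (z(l) = -6 - 66*4 = -6 - 264 = -270)
c/(-388512) + A(656, 298)/z(q) = 54097/(-388512) + (540*656)/(-270) = 54097*(-1/388512) + 354240*(-1/270) = -54097/388512 - 1312 = -509781841/388512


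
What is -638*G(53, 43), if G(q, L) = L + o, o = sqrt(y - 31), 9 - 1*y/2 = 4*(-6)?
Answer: -27434 - 638*sqrt(35) ≈ -31208.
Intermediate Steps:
y = 66 (y = 18 - 8*(-6) = 18 - 2*(-24) = 18 + 48 = 66)
o = sqrt(35) (o = sqrt(66 - 31) = sqrt(35) ≈ 5.9161)
G(q, L) = L + sqrt(35)
-638*G(53, 43) = -638*(43 + sqrt(35)) = -27434 - 638*sqrt(35)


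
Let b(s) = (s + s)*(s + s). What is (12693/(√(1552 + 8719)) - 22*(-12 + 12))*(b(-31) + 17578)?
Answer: 271909446*√10271/10271 ≈ 2.6830e+6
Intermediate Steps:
b(s) = 4*s² (b(s) = (2*s)*(2*s) = 4*s²)
(12693/(√(1552 + 8719)) - 22*(-12 + 12))*(b(-31) + 17578) = (12693/(√(1552 + 8719)) - 22*(-12 + 12))*(4*(-31)² + 17578) = (12693/(√10271) - 22*0)*(4*961 + 17578) = (12693*(√10271/10271) + 0)*(3844 + 17578) = (12693*√10271/10271 + 0)*21422 = (12693*√10271/10271)*21422 = 271909446*√10271/10271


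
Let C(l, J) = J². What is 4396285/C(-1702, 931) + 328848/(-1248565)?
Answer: 306118527041/63659261645 ≈ 4.8087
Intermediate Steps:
4396285/C(-1702, 931) + 328848/(-1248565) = 4396285/(931²) + 328848/(-1248565) = 4396285/866761 + 328848*(-1/1248565) = 4396285*(1/866761) - 19344/73445 = 4396285/866761 - 19344/73445 = 306118527041/63659261645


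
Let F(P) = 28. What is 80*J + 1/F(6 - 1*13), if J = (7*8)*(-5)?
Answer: -627199/28 ≈ -22400.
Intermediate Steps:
J = -280 (J = 56*(-5) = -280)
80*J + 1/F(6 - 1*13) = 80*(-280) + 1/28 = -22400 + 1/28 = -627199/28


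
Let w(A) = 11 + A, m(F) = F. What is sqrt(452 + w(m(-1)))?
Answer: sqrt(462) ≈ 21.494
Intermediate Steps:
sqrt(452 + w(m(-1))) = sqrt(452 + (11 - 1)) = sqrt(452 + 10) = sqrt(462)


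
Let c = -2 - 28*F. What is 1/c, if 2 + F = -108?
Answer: 1/3078 ≈ 0.00032489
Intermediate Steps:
F = -110 (F = -2 - 108 = -110)
c = 3078 (c = -2 - 28*(-110) = -2 + 3080 = 3078)
1/c = 1/3078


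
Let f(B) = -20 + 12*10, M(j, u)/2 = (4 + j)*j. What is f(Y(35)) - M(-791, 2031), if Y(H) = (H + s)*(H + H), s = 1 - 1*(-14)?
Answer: -1244934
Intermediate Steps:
s = 15 (s = 1 + 14 = 15)
M(j, u) = 2*j*(4 + j) (M(j, u) = 2*((4 + j)*j) = 2*(j*(4 + j)) = 2*j*(4 + j))
Y(H) = 2*H*(15 + H) (Y(H) = (H + 15)*(H + H) = (15 + H)*(2*H) = 2*H*(15 + H))
f(B) = 100 (f(B) = -20 + 120 = 100)
f(Y(35)) - M(-791, 2031) = 100 - 2*(-791)*(4 - 791) = 100 - 2*(-791)*(-787) = 100 - 1*1245034 = 100 - 1245034 = -1244934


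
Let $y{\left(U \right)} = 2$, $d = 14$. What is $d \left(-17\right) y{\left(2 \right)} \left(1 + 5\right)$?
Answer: $-2856$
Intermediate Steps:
$d \left(-17\right) y{\left(2 \right)} \left(1 + 5\right) = 14 \left(-17\right) 2 \left(1 + 5\right) = - 238 \cdot 2 \cdot 6 = \left(-238\right) 12 = -2856$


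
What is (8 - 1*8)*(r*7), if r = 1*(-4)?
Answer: 0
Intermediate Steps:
r = -4
(8 - 1*8)*(r*7) = (8 - 1*8)*(-4*7) = (8 - 8)*(-28) = 0*(-28) = 0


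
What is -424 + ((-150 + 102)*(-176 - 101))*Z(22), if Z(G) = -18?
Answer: -239752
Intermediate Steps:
-424 + ((-150 + 102)*(-176 - 101))*Z(22) = -424 + ((-150 + 102)*(-176 - 101))*(-18) = -424 - 48*(-277)*(-18) = -424 + 13296*(-18) = -424 - 239328 = -239752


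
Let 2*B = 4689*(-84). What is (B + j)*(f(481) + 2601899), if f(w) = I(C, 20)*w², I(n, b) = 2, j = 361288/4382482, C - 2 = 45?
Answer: -1322501763735372094/2191241 ≈ -6.0354e+11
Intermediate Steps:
C = 47 (C = 2 + 45 = 47)
j = 180644/2191241 (j = 361288*(1/4382482) = 180644/2191241 ≈ 0.082439)
f(w) = 2*w²
B = -196938 (B = (4689*(-84))/2 = (½)*(-393876) = -196938)
(B + j)*(f(481) + 2601899) = (-196938 + 180644/2191241)*(2*481² + 2601899) = -431538439414*(2*231361 + 2601899)/2191241 = -431538439414*(462722 + 2601899)/2191241 = -431538439414/2191241*3064621 = -1322501763735372094/2191241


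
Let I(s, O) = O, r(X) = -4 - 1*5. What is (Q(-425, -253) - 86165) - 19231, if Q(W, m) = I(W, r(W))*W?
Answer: -101571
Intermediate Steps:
r(X) = -9 (r(X) = -4 - 5 = -9)
Q(W, m) = -9*W
(Q(-425, -253) - 86165) - 19231 = (-9*(-425) - 86165) - 19231 = (3825 - 86165) - 19231 = -82340 - 19231 = -101571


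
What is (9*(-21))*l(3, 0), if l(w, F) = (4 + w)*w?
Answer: -3969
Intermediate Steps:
l(w, F) = w*(4 + w)
(9*(-21))*l(3, 0) = (9*(-21))*(3*(4 + 3)) = -567*7 = -189*21 = -3969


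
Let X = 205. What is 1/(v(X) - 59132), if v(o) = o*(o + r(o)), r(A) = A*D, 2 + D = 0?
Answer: -1/101157 ≈ -9.8856e-6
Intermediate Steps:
D = -2 (D = -2 + 0 = -2)
r(A) = -2*A (r(A) = A*(-2) = -2*A)
v(o) = -o² (v(o) = o*(o - 2*o) = o*(-o) = -o²)
1/(v(X) - 59132) = 1/(-1*205² - 59132) = 1/(-1*42025 - 59132) = 1/(-42025 - 59132) = 1/(-101157) = -1/101157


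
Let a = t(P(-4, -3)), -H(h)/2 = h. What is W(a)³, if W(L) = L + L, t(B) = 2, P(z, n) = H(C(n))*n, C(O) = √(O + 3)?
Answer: 64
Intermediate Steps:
C(O) = √(3 + O)
H(h) = -2*h
P(z, n) = -2*n*√(3 + n) (P(z, n) = (-2*√(3 + n))*n = -2*n*√(3 + n))
a = 2
W(L) = 2*L
W(a)³ = (2*2)³ = 4³ = 64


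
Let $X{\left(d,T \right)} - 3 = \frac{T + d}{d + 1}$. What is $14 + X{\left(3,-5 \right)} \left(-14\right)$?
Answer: $-21$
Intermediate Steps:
$X{\left(d,T \right)} = 3 + \frac{T + d}{1 + d}$ ($X{\left(d,T \right)} = 3 + \frac{T + d}{d + 1} = 3 + \frac{T + d}{1 + d}$)
$14 + X{\left(3,-5 \right)} \left(-14\right) = 14 + \frac{3 - 5 + 4 \cdot 3}{1 + 3} \left(-14\right) = 14 + \frac{3 - 5 + 12}{4} \left(-14\right) = 14 + \frac{1}{4} \cdot 10 \left(-14\right) = 14 + \frac{5}{2} \left(-14\right) = 14 - 35 = -21$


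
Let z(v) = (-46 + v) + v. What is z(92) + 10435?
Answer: 10573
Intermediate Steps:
z(v) = -46 + 2*v
z(92) + 10435 = (-46 + 2*92) + 10435 = (-46 + 184) + 10435 = 138 + 10435 = 10573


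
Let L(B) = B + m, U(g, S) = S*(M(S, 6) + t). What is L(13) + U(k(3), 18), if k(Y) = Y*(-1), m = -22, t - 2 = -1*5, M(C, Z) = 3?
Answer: -9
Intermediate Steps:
t = -3 (t = 2 - 1*5 = 2 - 5 = -3)
k(Y) = -Y
U(g, S) = 0 (U(g, S) = S*(3 - 3) = S*0 = 0)
L(B) = -22 + B (L(B) = B - 22 = -22 + B)
L(13) + U(k(3), 18) = (-22 + 13) + 0 = -9 + 0 = -9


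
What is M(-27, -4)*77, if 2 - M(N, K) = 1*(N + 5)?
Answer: 1848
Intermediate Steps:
M(N, K) = -3 - N (M(N, K) = 2 - (N + 5) = 2 - (5 + N) = 2 + (-5 - N) = -3 - N)
M(-27, -4)*77 = (-3 - 1*(-27))*77 = (-3 + 27)*77 = 24*77 = 1848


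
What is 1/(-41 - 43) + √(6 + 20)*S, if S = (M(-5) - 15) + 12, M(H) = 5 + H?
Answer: -1/84 - 3*√26 ≈ -15.309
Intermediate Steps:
S = -3 (S = ((5 - 5) - 15) + 12 = (0 - 15) + 12 = -15 + 12 = -3)
1/(-41 - 43) + √(6 + 20)*S = 1/(-41 - 43) + √(6 + 20)*(-3) = 1/(-84) + √26*(-3) = -1/84 - 3*√26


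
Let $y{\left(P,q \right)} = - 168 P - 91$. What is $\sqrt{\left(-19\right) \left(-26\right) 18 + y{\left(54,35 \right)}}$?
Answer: $i \sqrt{271} \approx 16.462 i$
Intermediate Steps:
$y{\left(P,q \right)} = -91 - 168 P$
$\sqrt{\left(-19\right) \left(-26\right) 18 + y{\left(54,35 \right)}} = \sqrt{\left(-19\right) \left(-26\right) 18 - 9163} = \sqrt{494 \cdot 18 - 9163} = \sqrt{8892 - 9163} = \sqrt{-271} = i \sqrt{271}$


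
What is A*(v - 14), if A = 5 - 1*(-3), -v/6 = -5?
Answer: 128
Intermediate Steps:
v = 30 (v = -6*(-5) = 30)
A = 8 (A = 5 + 3 = 8)
A*(v - 14) = 8*(30 - 14) = 8*16 = 128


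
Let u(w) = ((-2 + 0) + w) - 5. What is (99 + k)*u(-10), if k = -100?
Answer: 17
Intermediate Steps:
u(w) = -7 + w (u(w) = (-2 + w) - 5 = -7 + w)
(99 + k)*u(-10) = (99 - 100)*(-7 - 10) = -1*(-17) = 17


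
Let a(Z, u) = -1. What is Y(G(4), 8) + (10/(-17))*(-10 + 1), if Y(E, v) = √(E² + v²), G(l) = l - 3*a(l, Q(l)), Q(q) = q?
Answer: 90/17 + √113 ≈ 15.924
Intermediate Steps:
G(l) = 3 + l (G(l) = l - 3*(-1) = l + 3 = 3 + l)
Y(G(4), 8) + (10/(-17))*(-10 + 1) = √((3 + 4)² + 8²) + (10/(-17))*(-10 + 1) = √(7² + 64) + (10*(-1/17))*(-9) = √(49 + 64) - 10/17*(-9) = √113 + 90/17 = 90/17 + √113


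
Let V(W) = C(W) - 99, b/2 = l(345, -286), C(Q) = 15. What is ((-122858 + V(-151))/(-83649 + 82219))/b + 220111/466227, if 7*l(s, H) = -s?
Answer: -30674772523/76671030150 ≈ -0.40008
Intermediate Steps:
l(s, H) = -s/7 (l(s, H) = (-s)/7 = -s/7)
b = -690/7 (b = 2*(-⅐*345) = 2*(-345/7) = -690/7 ≈ -98.571)
V(W) = -84 (V(W) = 15 - 99 = -84)
((-122858 + V(-151))/(-83649 + 82219))/b + 220111/466227 = ((-122858 - 84)/(-83649 + 82219))/(-690/7) + 220111/466227 = -122942/(-1430)*(-7/690) + 220111*(1/466227) = -122942*(-1/1430)*(-7/690) + 220111/466227 = (61471/715)*(-7/690) + 220111/466227 = -430297/493350 + 220111/466227 = -30674772523/76671030150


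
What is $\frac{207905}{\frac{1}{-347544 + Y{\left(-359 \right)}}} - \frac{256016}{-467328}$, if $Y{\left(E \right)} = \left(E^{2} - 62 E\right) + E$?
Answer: $- \frac{1194847272803359}{29208} \approx -4.0908 \cdot 10^{10}$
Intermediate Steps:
$Y{\left(E \right)} = E^{2} - 61 E$
$\frac{207905}{\frac{1}{-347544 + Y{\left(-359 \right)}}} - \frac{256016}{-467328} = \frac{207905}{\frac{1}{-347544 - 359 \left(-61 - 359\right)}} - \frac{256016}{-467328} = \frac{207905}{\frac{1}{-347544 - -150780}} - - \frac{16001}{29208} = \frac{207905}{\frac{1}{-347544 + 150780}} + \frac{16001}{29208} = \frac{207905}{\frac{1}{-196764}} + \frac{16001}{29208} = \frac{207905}{- \frac{1}{196764}} + \frac{16001}{29208} = 207905 \left(-196764\right) + \frac{16001}{29208} = -40908219420 + \frac{16001}{29208} = - \frac{1194847272803359}{29208}$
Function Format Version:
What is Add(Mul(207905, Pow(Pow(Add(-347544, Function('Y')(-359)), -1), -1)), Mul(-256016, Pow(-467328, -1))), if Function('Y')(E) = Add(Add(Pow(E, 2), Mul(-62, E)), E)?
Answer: Rational(-1194847272803359, 29208) ≈ -4.0908e+10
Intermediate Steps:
Function('Y')(E) = Add(Pow(E, 2), Mul(-61, E))
Add(Mul(207905, Pow(Pow(Add(-347544, Function('Y')(-359)), -1), -1)), Mul(-256016, Pow(-467328, -1))) = Add(Mul(207905, Pow(Pow(Add(-347544, Mul(-359, Add(-61, -359))), -1), -1)), Mul(-256016, Pow(-467328, -1))) = Add(Mul(207905, Pow(Pow(Add(-347544, Mul(-359, -420)), -1), -1)), Mul(-256016, Rational(-1, 467328))) = Add(Mul(207905, Pow(Pow(Add(-347544, 150780), -1), -1)), Rational(16001, 29208)) = Add(Mul(207905, Pow(Pow(-196764, -1), -1)), Rational(16001, 29208)) = Add(Mul(207905, Pow(Rational(-1, 196764), -1)), Rational(16001, 29208)) = Add(Mul(207905, -196764), Rational(16001, 29208)) = Add(-40908219420, Rational(16001, 29208)) = Rational(-1194847272803359, 29208)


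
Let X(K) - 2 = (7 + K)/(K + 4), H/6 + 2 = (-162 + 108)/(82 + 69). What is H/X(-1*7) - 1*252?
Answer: -39120/151 ≈ -259.07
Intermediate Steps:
H = -2136/151 (H = -12 + 6*((-162 + 108)/(82 + 69)) = -12 + 6*(-54/151) = -12 - 324/151 = -2136/151 ≈ -14.146)
X(K) = 2 + (7 + K)/(4 + K) (X(K) = 2 + (7 + K)/(K + 4) = 2 + (7 + K)/(4 + K))
H/X(-1*7) - 1*252 = -2136*(4 - 1*7)/(3*(5 - 1*7))/151 - 1*252 = -2136*(4 - 7)/(3*(5 - 7))/151 - 252 = -2136/(151*(3*(-2)/(-3))) - 252 = -2136/(151*(3*(-⅓)*(-2))) - 252 = -2136/151/2 - 252 = -2136/151*½ - 252 = -1068/151 - 252 = -39120/151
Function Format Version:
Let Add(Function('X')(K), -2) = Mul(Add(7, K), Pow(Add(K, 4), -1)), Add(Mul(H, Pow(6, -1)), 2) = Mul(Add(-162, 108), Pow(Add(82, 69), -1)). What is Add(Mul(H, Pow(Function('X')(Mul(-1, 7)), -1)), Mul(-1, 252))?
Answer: Rational(-39120, 151) ≈ -259.07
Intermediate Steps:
H = Rational(-2136, 151) (H = Add(-12, Mul(6, Mul(Add(-162, 108), Pow(Add(82, 69), -1)))) = Add(-12, Mul(6, Mul(-54, Pow(151, -1)))) = Add(-12, Mul(6, Mul(-54, Rational(1, 151)))) = Add(-12, Mul(6, Rational(-54, 151))) = Add(-12, Rational(-324, 151)) = Rational(-2136, 151) ≈ -14.146)
Function('X')(K) = Add(2, Mul(Pow(Add(4, K), -1), Add(7, K))) (Function('X')(K) = Add(2, Mul(Add(7, K), Pow(Add(K, 4), -1))) = Add(2, Mul(Add(7, K), Pow(Add(4, K), -1))) = Add(2, Mul(Pow(Add(4, K), -1), Add(7, K))))
Add(Mul(H, Pow(Function('X')(Mul(-1, 7)), -1)), Mul(-1, 252)) = Add(Mul(Rational(-2136, 151), Pow(Mul(3, Pow(Add(4, Mul(-1, 7)), -1), Add(5, Mul(-1, 7))), -1)), Mul(-1, 252)) = Add(Mul(Rational(-2136, 151), Pow(Mul(3, Pow(Add(4, -7), -1), Add(5, -7)), -1)), -252) = Add(Mul(Rational(-2136, 151), Pow(Mul(3, Pow(-3, -1), -2), -1)), -252) = Add(Mul(Rational(-2136, 151), Pow(Mul(3, Rational(-1, 3), -2), -1)), -252) = Add(Mul(Rational(-2136, 151), Pow(2, -1)), -252) = Add(Mul(Rational(-2136, 151), Rational(1, 2)), -252) = Add(Rational(-1068, 151), -252) = Rational(-39120, 151)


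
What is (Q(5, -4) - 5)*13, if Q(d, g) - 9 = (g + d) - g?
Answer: 117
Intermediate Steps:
Q(d, g) = 9 + d (Q(d, g) = 9 + ((g + d) - g) = 9 + ((d + g) - g) = 9 + d)
(Q(5, -4) - 5)*13 = ((9 + 5) - 5)*13 = (14 - 5)*13 = 9*13 = 117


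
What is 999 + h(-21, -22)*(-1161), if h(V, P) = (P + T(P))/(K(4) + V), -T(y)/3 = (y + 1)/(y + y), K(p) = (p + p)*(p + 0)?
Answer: 1680507/484 ≈ 3472.1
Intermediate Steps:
K(p) = 2*p**2 (K(p) = (2*p)*p = 2*p**2)
T(y) = -3*(1 + y)/(2*y) (T(y) = -3*(y + 1)/(y + y) = -3*(1 + y)/(2*y))
h(V, P) = (P + 3*(-1 - P)/(2*P))/(32 + V) (h(V, P) = (P + 3*(-1 - P)/(2*P))/(2*4**2 + V) = (P + 3*(-1 - P)/(2*P))/(2*16 + V) = (P + 3*(-1 - P)/(2*P))/(32 + V))
999 + h(-21, -22)*(-1161) = 999 + ((1/2)*(-3 - 3*(-22) + 2*(-22)**2)/(-22*(32 - 21)))*(-1161) = 999 + ((1/2)*(-1/22)*(-3 + 66 + 2*484)/11)*(-1161) = 999 + ((1/2)*(-1/22)*(1/11)*(-3 + 66 + 968))*(-1161) = 999 + ((1/2)*(-1/22)*(1/11)*1031)*(-1161) = 999 - 1031/484*(-1161) = 999 + 1196991/484 = 1680507/484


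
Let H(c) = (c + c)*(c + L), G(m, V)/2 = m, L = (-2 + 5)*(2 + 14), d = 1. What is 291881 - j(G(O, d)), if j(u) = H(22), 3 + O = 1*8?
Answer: 288801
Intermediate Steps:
L = 48 (L = 3*16 = 48)
O = 5 (O = -3 + 1*8 = -3 + 8 = 5)
G(m, V) = 2*m
H(c) = 2*c*(48 + c) (H(c) = (c + c)*(c + 48) = (2*c)*(48 + c) = 2*c*(48 + c))
j(u) = 3080 (j(u) = 2*22*(48 + 22) = 2*22*70 = 3080)
291881 - j(G(O, d)) = 291881 - 1*3080 = 291881 - 3080 = 288801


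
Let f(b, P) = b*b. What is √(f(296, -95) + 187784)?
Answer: 90*√34 ≈ 524.79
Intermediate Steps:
f(b, P) = b²
√(f(296, -95) + 187784) = √(296² + 187784) = √(87616 + 187784) = √275400 = 90*√34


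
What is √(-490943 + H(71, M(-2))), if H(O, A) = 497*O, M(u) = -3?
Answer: 2*I*√113914 ≈ 675.02*I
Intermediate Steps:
√(-490943 + H(71, M(-2))) = √(-490943 + 497*71) = √(-490943 + 35287) = √(-455656) = 2*I*√113914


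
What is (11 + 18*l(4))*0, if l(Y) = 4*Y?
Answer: 0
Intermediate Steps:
(11 + 18*l(4))*0 = (11 + 18*(4*4))*0 = (11 + 18*16)*0 = (11 + 288)*0 = 299*0 = 0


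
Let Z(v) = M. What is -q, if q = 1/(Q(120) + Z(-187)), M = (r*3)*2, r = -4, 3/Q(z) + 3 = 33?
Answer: 10/239 ≈ 0.041841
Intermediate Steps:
Q(z) = 1/10 (Q(z) = 3/(-3 + 33) = 3/30 = 3*(1/30) = 1/10)
M = -24 (M = -4*3*2 = -12*2 = -24)
Z(v) = -24
q = -10/239 (q = 1/(1/10 - 24) = 1/(-239/10) = -10/239 ≈ -0.041841)
-q = -1*(-10/239) = 10/239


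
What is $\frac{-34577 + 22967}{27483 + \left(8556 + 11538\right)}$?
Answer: $- \frac{3870}{15859} \approx -0.24403$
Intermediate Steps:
$\frac{-34577 + 22967}{27483 + \left(8556 + 11538\right)} = - \frac{11610}{27483 + 20094} = - \frac{11610}{47577} = \left(-11610\right) \frac{1}{47577} = - \frac{3870}{15859}$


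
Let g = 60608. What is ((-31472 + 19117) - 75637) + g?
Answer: -27384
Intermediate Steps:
((-31472 + 19117) - 75637) + g = ((-31472 + 19117) - 75637) + 60608 = (-12355 - 75637) + 60608 = -87992 + 60608 = -27384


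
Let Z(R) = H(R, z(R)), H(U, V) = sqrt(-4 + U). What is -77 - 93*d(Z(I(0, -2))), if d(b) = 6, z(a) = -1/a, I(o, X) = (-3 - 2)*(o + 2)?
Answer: -635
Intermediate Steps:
I(o, X) = -10 - 5*o (I(o, X) = -5*(2 + o) = -10 - 5*o)
Z(R) = sqrt(-4 + R)
-77 - 93*d(Z(I(0, -2))) = -77 - 93*6 = -77 - 558 = -635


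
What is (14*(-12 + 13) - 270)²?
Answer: 65536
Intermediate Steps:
(14*(-12 + 13) - 270)² = (14*1 - 270)² = (14 - 270)² = (-256)² = 65536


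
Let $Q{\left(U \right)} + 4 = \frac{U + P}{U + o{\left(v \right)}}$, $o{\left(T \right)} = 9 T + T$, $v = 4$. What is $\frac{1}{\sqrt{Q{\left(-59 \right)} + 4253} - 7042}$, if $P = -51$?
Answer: $- \frac{133798}{942124675} - \frac{\sqrt{1535979}}{942124675} \approx -0.00014333$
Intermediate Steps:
$o{\left(T \right)} = 10 T$
$Q{\left(U \right)} = -4 + \frac{-51 + U}{40 + U}$ ($Q{\left(U \right)} = -4 + \frac{U - 51}{U + 10 \cdot 4} = -4 + \frac{-51 + U}{U + 40} = -4 + \frac{-51 + U}{40 + U}$)
$\frac{1}{\sqrt{Q{\left(-59 \right)} + 4253} - 7042} = \frac{1}{\sqrt{\frac{-211 - -177}{40 - 59} + 4253} - 7042} = \frac{1}{\sqrt{\frac{-211 + 177}{-19} + 4253} - 7042} = \frac{1}{\sqrt{\left(- \frac{1}{19}\right) \left(-34\right) + 4253} - 7042} = \frac{1}{\sqrt{\frac{34}{19} + 4253} - 7042} = \frac{1}{\sqrt{\frac{80841}{19}} - 7042} = \frac{1}{\frac{\sqrt{1535979}}{19} - 7042} = \frac{1}{-7042 + \frac{\sqrt{1535979}}{19}}$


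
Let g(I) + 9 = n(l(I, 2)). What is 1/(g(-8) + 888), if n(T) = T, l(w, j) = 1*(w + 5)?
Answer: 1/876 ≈ 0.0011416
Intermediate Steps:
l(w, j) = 5 + w (l(w, j) = 1*(5 + w) = 5 + w)
g(I) = -4 + I (g(I) = -9 + (5 + I) = -4 + I)
1/(g(-8) + 888) = 1/((-4 - 8) + 888) = 1/(-12 + 888) = 1/876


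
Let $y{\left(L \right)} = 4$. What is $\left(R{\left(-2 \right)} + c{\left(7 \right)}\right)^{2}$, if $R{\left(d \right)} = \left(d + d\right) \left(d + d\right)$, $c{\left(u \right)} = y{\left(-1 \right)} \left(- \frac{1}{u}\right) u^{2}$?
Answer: $144$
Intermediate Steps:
$c{\left(u \right)} = - 4 u$ ($c{\left(u \right)} = 4 \left(- \frac{1}{u}\right) u^{2} = - \frac{4}{u} u^{2} = - 4 u$)
$R{\left(d \right)} = 4 d^{2}$ ($R{\left(d \right)} = 2 d 2 d = 4 d^{2}$)
$\left(R{\left(-2 \right)} + c{\left(7 \right)}\right)^{2} = \left(4 \left(-2\right)^{2} - 28\right)^{2} = \left(4 \cdot 4 - 28\right)^{2} = \left(16 - 28\right)^{2} = \left(-12\right)^{2} = 144$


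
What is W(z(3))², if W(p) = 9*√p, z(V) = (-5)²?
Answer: 2025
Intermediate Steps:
z(V) = 25
W(z(3))² = (9*√25)² = (9*5)² = 45² = 2025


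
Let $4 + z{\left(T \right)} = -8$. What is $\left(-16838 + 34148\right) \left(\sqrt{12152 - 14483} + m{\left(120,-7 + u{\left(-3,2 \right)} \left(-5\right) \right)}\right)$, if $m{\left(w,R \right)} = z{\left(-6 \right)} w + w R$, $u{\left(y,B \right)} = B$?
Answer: $-60238800 + 51930 i \sqrt{259} \approx -6.0239 \cdot 10^{7} + 8.3573 \cdot 10^{5} i$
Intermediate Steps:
$z{\left(T \right)} = -12$ ($z{\left(T \right)} = -4 - 8 = -12$)
$m{\left(w,R \right)} = - 12 w + R w$ ($m{\left(w,R \right)} = - 12 w + w R = - 12 w + R w$)
$\left(-16838 + 34148\right) \left(\sqrt{12152 - 14483} + m{\left(120,-7 + u{\left(-3,2 \right)} \left(-5\right) \right)}\right) = \left(-16838 + 34148\right) \left(\sqrt{12152 - 14483} + 120 \left(-12 + \left(-7 + 2 \left(-5\right)\right)\right)\right) = 17310 \left(\sqrt{-2331} + 120 \left(-12 - 17\right)\right) = 17310 \left(3 i \sqrt{259} + 120 \left(-12 - 17\right)\right) = 17310 \left(3 i \sqrt{259} + 120 \left(-29\right)\right) = 17310 \left(3 i \sqrt{259} - 3480\right) = 17310 \left(-3480 + 3 i \sqrt{259}\right) = -60238800 + 51930 i \sqrt{259}$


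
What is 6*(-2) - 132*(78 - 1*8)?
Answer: -9252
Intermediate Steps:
6*(-2) - 132*(78 - 1*8) = -12 - 132*(78 - 8) = -12 - 132*70 = -12 - 9240 = -9252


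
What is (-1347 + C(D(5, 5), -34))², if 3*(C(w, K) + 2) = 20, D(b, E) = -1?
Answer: 16216729/9 ≈ 1.8019e+6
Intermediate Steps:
C(w, K) = 14/3 (C(w, K) = -2 + (⅓)*20 = -2 + 20/3 = 14/3)
(-1347 + C(D(5, 5), -34))² = (-1347 + 14/3)² = (-4027/3)² = 16216729/9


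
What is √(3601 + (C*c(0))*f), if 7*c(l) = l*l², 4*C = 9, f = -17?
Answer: √3601 ≈ 60.008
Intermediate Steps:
C = 9/4 (C = (¼)*9 = 9/4 ≈ 2.2500)
c(l) = l³/7 (c(l) = (l*l²)/7 = l³/7)
√(3601 + (C*c(0))*f) = √(3601 + (9*((⅐)*0³)/4)*(-17)) = √(3601 + (9*((⅐)*0)/4)*(-17)) = √(3601 + ((9/4)*0)*(-17)) = √(3601 + 0*(-17)) = √(3601 + 0) = √3601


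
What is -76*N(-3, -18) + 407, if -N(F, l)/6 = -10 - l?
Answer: 4055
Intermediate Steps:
N(F, l) = 60 + 6*l (N(F, l) = -6*(-10 - l) = 60 + 6*l)
-76*N(-3, -18) + 407 = -76*(60 + 6*(-18)) + 407 = -76*(60 - 108) + 407 = -76*(-48) + 407 = 3648 + 407 = 4055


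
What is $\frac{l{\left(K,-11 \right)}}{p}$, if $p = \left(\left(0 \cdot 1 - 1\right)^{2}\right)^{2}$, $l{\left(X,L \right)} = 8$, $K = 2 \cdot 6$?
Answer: $8$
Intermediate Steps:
$K = 12$
$p = 1$ ($p = \left(\left(0 - 1\right)^{2}\right)^{2} = \left(\left(-1\right)^{2}\right)^{2} = 1^{2} = 1$)
$\frac{l{\left(K,-11 \right)}}{p} = \frac{8}{1} = 8 \cdot 1 = 8$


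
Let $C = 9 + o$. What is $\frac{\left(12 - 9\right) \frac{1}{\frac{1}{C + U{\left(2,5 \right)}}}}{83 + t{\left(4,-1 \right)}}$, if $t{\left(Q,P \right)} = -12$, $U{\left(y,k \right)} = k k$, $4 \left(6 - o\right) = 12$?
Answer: $\frac{111}{71} \approx 1.5634$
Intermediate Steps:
$o = 3$ ($o = 6 - 3 = 3$)
$U{\left(y,k \right)} = k^{2}$
$C = 12$ ($C = 9 + 3 = 12$)
$\frac{\left(12 - 9\right) \frac{1}{\frac{1}{C + U{\left(2,5 \right)}}}}{83 + t{\left(4,-1 \right)}} = \frac{\left(12 - 9\right) \frac{1}{\frac{1}{12 + 5^{2}}}}{83 - 12} = \frac{3 \frac{1}{\frac{1}{12 + 25}}}{71} = \frac{3 \frac{1}{\frac{1}{37}}}{71} = \frac{3 \cdot 37}{71} = \frac{1}{71} \cdot 111 = \frac{111}{71}$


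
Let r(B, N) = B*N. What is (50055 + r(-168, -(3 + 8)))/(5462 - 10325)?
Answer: -17301/1621 ≈ -10.673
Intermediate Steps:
(50055 + r(-168, -(3 + 8)))/(5462 - 10325) = (50055 - (-168)*(3 + 8))/(5462 - 10325) = (50055 - (-168)*11)/(-4863) = (50055 - 168*(-11))*(-1/4863) = (50055 + 1848)*(-1/4863) = 51903*(-1/4863) = -17301/1621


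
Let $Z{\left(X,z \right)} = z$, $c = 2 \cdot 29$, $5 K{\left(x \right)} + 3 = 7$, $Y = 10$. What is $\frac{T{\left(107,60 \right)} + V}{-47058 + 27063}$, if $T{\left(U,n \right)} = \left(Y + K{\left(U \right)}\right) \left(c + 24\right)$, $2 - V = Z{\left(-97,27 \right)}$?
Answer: $- \frac{4303}{99975} \approx -0.043041$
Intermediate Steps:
$K{\left(x \right)} = \frac{4}{5}$ ($K{\left(x \right)} = - \frac{3}{5} + \frac{1}{5} \cdot 7 = - \frac{3}{5} + \frac{7}{5} = \frac{4}{5}$)
$c = 58$
$V = -25$ ($V = 2 - 27 = -25$)
$T{\left(U,n \right)} = \frac{4428}{5}$ ($T{\left(U,n \right)} = \left(10 + \frac{4}{5}\right) \left(58 + 24\right) = \frac{54}{5} \cdot 82 = \frac{4428}{5}$)
$\frac{T{\left(107,60 \right)} + V}{-47058 + 27063} = \frac{\frac{4428}{5} - 25}{-47058 + 27063} = \frac{4303}{5 \left(-19995\right)} = \frac{4303}{5} \left(- \frac{1}{19995}\right) = - \frac{4303}{99975}$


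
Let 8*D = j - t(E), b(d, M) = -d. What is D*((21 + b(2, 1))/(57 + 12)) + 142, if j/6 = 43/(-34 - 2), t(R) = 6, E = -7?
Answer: 468803/3312 ≈ 141.55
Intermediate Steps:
j = -43/6 (j = 6*(43/(-34 - 2)) = 6*(43/(-36)) = 6*(43*(-1/36)) = 6*(-43/36) = -43/6 ≈ -7.1667)
D = -79/48 (D = (-43/6 - 1*6)/8 = (-43/6 - 6)/8 = (1/8)*(-79/6) = -79/48 ≈ -1.6458)
D*((21 + b(2, 1))/(57 + 12)) + 142 = -79*(21 - 1*2)/(48*(57 + 12)) + 142 = -79*(21 - 2)/(48*69) + 142 = -1501/(48*69) + 142 = -79/48*19/69 + 142 = -1501/3312 + 142 = 468803/3312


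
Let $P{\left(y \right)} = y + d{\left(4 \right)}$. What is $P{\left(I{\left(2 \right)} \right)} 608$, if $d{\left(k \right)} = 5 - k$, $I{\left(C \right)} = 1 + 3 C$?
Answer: $4864$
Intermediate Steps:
$P{\left(y \right)} = 1 + y$ ($P{\left(y \right)} = y + \left(5 - 4\right) = y + 1 = 1 + y$)
$P{\left(I{\left(2 \right)} \right)} 608 = \left(1 + \left(1 + 3 \cdot 2\right)\right) 608 = \left(1 + \left(1 + 6\right)\right) 608 = \left(1 + 7\right) 608 = 8 \cdot 608 = 4864$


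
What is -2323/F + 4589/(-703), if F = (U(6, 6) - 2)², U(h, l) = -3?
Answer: -1747794/17575 ≈ -99.448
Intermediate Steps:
F = 25 (F = (-3 - 2)² = (-5)² = 25)
-2323/F + 4589/(-703) = -2323/25 + 4589/(-703) = -2323*1/25 + 4589*(-1/703) = -2323/25 - 4589/703 = -1747794/17575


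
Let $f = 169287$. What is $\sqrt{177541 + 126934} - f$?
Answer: $-169287 + 5 \sqrt{12179} \approx -1.6874 \cdot 10^{5}$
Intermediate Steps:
$\sqrt{177541 + 126934} - f = \sqrt{177541 + 126934} - 169287 = \sqrt{304475} - 169287 = 5 \sqrt{12179} - 169287 = -169287 + 5 \sqrt{12179}$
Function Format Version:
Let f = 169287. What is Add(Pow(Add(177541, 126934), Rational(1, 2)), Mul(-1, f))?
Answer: Add(-169287, Mul(5, Pow(12179, Rational(1, 2)))) ≈ -1.6874e+5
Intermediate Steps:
Add(Pow(Add(177541, 126934), Rational(1, 2)), Mul(-1, f)) = Add(Pow(Add(177541, 126934), Rational(1, 2)), Mul(-1, 169287)) = Add(Pow(304475, Rational(1, 2)), -169287) = Add(Mul(5, Pow(12179, Rational(1, 2))), -169287) = Add(-169287, Mul(5, Pow(12179, Rational(1, 2))))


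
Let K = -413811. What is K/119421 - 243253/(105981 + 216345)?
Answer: -6015983737/1425647898 ≈ -4.2198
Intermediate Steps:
K/119421 - 243253/(105981 + 216345) = -413811/119421 - 243253/(105981 + 216345) = -413811*1/119421 - 243253/322326 = -45979/13269 - 243253*1/322326 = -45979/13269 - 243253/322326 = -6015983737/1425647898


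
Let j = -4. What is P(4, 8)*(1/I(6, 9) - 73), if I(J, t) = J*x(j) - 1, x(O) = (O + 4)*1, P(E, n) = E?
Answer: -296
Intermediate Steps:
x(O) = 4 + O (x(O) = (4 + O)*1 = 4 + O)
I(J, t) = -1 (I(J, t) = J*(4 - 4) - 1 = J*0 - 1 = 0 - 1 = -1)
P(4, 8)*(1/I(6, 9) - 73) = 4*(1/(-1) - 73) = 4*(-1 - 73) = 4*(-74) = -296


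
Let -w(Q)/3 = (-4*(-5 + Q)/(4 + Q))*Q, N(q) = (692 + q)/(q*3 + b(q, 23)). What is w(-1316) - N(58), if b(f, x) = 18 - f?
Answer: -87387159/5494 ≈ -15906.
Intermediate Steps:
N(q) = (692 + q)/(18 + 2*q) (N(q) = (692 + q)/(q*3 + (18 - q)) = (692 + q)/(3*q + (18 - q)) = (692 + q)/(18 + 2*q))
w(Q) = 12*Q*(-5 + Q)/(4 + Q) (w(Q) = -3*(-4*(-5 + Q)/(4 + Q))*Q = -(-12)*Q*(-5 + Q)/(4 + Q) = 12*Q*(-5 + Q)/(4 + Q))
w(-1316) - N(58) = 12*(-1316)*(-5 - 1316)/(4 - 1316) - (692 + 58)/(2*(9 + 58)) = 12*(-1316)*(-1321)/(-1312) - 750/(2*67) = 12*(-1316)*(-1/1312)*(-1321) - 750/(2*67) = -1303827/82 - 1*375/67 = -1303827/82 - 375/67 = -87387159/5494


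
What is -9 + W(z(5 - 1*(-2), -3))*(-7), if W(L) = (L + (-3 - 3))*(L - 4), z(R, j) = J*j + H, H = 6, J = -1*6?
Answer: -2529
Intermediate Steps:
J = -6
z(R, j) = 6 - 6*j (z(R, j) = -6*j + 6 = 6 - 6*j)
W(L) = (-6 + L)*(-4 + L) (W(L) = (L - 6)*(-4 + L) = (-6 + L)*(-4 + L))
-9 + W(z(5 - 1*(-2), -3))*(-7) = -9 + (24 + (6 - 6*(-3))² - 10*(6 - 6*(-3)))*(-7) = -9 + (24 + (6 + 18)² - 10*(6 + 18))*(-7) = -9 + (24 + 24² - 10*24)*(-7) = -9 + (24 + 576 - 240)*(-7) = -9 + 360*(-7) = -9 - 2520 = -2529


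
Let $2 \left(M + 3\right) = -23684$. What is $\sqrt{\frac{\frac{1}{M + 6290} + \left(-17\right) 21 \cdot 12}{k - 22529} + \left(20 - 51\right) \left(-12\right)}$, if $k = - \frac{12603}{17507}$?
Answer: $\frac{\sqrt{1786767515857708346045844310}}{2191046462330} \approx 19.292$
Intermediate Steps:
$M = -11845$ ($M = -3 + \frac{1}{2} \left(-23684\right) = -3 - 11842 = -11845$)
$k = - \frac{12603}{17507}$ ($k = \left(-12603\right) \frac{1}{17507} = - \frac{12603}{17507} \approx -0.71988$)
$\sqrt{\frac{\frac{1}{M + 6290} + \left(-17\right) 21 \cdot 12}{k - 22529} + \left(20 - 51\right) \left(-12\right)} = \sqrt{\frac{\frac{1}{-11845 + 6290} + \left(-17\right) 21 \cdot 12}{- \frac{12603}{17507} - 22529} + \left(20 - 51\right) \left(-12\right)} = \sqrt{\frac{\frac{1}{-5555} - 4284}{- \frac{394427806}{17507}} - -372} = \sqrt{\left(- \frac{1}{5555} - 4284\right) \left(- \frac{17507}{394427806}\right) + 372} = \sqrt{\left(- \frac{23797621}{5555}\right) \left(- \frac{17507}{394427806}\right) + 372} = \sqrt{\frac{416624950847}{2191046462330} + 372} = \sqrt{\frac{815485908937607}{2191046462330}} = \frac{\sqrt{1786767515857708346045844310}}{2191046462330}$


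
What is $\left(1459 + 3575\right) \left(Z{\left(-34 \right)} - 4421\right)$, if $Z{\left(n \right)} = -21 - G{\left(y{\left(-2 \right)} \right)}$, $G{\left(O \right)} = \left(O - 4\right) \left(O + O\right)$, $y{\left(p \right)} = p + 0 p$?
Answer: $-22481844$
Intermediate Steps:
$y{\left(p \right)} = p$ ($y{\left(p \right)} = p + 0 = p$)
$G{\left(O \right)} = 2 O \left(-4 + O\right)$ ($G{\left(O \right)} = \left(-4 + O\right) 2 O = 2 O \left(-4 + O\right)$)
$Z{\left(n \right)} = -45$ ($Z{\left(n \right)} = -21 - 2 \left(-2\right) \left(-4 - 2\right) = -21 - 2 \left(-2\right) \left(-6\right) = -21 - 24 = -45$)
$\left(1459 + 3575\right) \left(Z{\left(-34 \right)} - 4421\right) = \left(1459 + 3575\right) \left(-45 - 4421\right) = 5034 \left(-4466\right) = -22481844$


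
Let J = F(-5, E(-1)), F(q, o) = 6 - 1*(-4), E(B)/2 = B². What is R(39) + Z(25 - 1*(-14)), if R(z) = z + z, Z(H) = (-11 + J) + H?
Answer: 116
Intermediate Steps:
E(B) = 2*B²
F(q, o) = 10 (F(q, o) = 6 + 4 = 10)
J = 10
Z(H) = -1 + H (Z(H) = (-11 + 10) + H = -1 + H)
R(z) = 2*z
R(39) + Z(25 - 1*(-14)) = 2*39 + (-1 + (25 - 1*(-14))) = 78 + (-1 + (25 + 14)) = 78 + (-1 + 39) = 78 + 38 = 116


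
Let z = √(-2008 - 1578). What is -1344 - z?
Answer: -1344 - I*√3586 ≈ -1344.0 - 59.883*I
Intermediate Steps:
z = I*√3586 (z = √(-3586) = I*√3586 ≈ 59.883*I)
-1344 - z = -1344 - I*√3586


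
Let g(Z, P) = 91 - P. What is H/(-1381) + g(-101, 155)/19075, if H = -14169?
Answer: 270185291/26342575 ≈ 10.257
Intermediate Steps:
H/(-1381) + g(-101, 155)/19075 = -14169/(-1381) + (91 - 1*155)/19075 = -14169*(-1/1381) + (91 - 155)*(1/19075) = 14169/1381 - 64*1/19075 = 14169/1381 - 64/19075 = 270185291/26342575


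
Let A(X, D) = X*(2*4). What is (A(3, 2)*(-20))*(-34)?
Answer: 16320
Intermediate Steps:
A(X, D) = 8*X (A(X, D) = X*8 = 8*X)
(A(3, 2)*(-20))*(-34) = ((8*3)*(-20))*(-34) = (24*(-20))*(-34) = -480*(-34) = 16320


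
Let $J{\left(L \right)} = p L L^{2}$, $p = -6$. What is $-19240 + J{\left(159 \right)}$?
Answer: $-24137314$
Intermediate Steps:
$J{\left(L \right)} = - 6 L^{3}$ ($J{\left(L \right)} = - 6 L L^{2} = - 6 L^{3}$)
$-19240 + J{\left(159 \right)} = -19240 - 6 \cdot 159^{3} = -19240 - 24118074 = -24137314$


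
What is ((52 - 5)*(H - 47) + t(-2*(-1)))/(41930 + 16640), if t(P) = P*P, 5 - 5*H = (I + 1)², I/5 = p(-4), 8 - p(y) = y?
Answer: -185677/292850 ≈ -0.63403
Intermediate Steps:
p(y) = 8 - y
I = 60 (I = 5*(8 - 1*(-4)) = 5*(8 + 4) = 5*12 = 60)
H = -3716/5 (H = 1 - (60 + 1)²/5 = 1 - ⅕*61² = 1 - ⅕*3721 = 1 - 3721/5 = -3716/5 ≈ -743.20)
t(P) = P²
((52 - 5)*(H - 47) + t(-2*(-1)))/(41930 + 16640) = ((52 - 5)*(-3716/5 - 47) + (-2*(-1))²)/(41930 + 16640) = (47*(-3951/5) + 2²)/58570 = (-185697/5 + 4)*(1/58570) = -185677/5*1/58570 = -185677/292850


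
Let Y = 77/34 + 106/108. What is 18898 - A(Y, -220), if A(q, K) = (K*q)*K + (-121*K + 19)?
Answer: -75669119/459 ≈ -1.6486e+5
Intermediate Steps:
Y = 1490/459 (Y = 77*(1/34) + 106*(1/108) = 77/34 + 53/54 = 1490/459 ≈ 3.2462)
A(q, K) = 19 - 121*K + q*K² (A(q, K) = q*K² + (19 - 121*K) = 19 - 121*K + q*K²)
18898 - A(Y, -220) = 18898 - (19 - 121*(-220) + (1490/459)*(-220)²) = 18898 - (19 + 26620 + (1490/459)*48400) = 18898 - (19 + 26620 + 72116000/459) = 18898 - 1*84343301/459 = 18898 - 84343301/459 = -75669119/459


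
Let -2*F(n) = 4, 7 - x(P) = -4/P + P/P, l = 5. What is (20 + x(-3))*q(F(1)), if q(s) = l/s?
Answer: -185/3 ≈ -61.667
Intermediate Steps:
x(P) = 6 + 4/P (x(P) = 7 - (-4/P + P/P) = 7 - (-4/P + 1) = 7 - (1 - 4/P) = 7 + (-1 + 4/P) = 6 + 4/P)
F(n) = -2 (F(n) = -1/2*4 = -2)
q(s) = 5/s
(20 + x(-3))*q(F(1)) = (20 + (6 + 4/(-3)))*(5/(-2)) = (20 + (6 + 4*(-1/3)))*(5*(-1/2)) = (20 + (6 - 4/3))*(-5/2) = (20 + 14/3)*(-5/2) = (74/3)*(-5/2) = -185/3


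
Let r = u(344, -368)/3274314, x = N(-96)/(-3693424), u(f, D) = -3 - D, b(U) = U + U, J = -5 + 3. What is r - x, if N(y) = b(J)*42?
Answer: 3562567/53988526389 ≈ 6.5987e-5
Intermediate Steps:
J = -2
b(U) = 2*U
N(y) = -168 (N(y) = (2*(-2))*42 = -4*42 = -168)
x = 3/65954 (x = -168/(-3693424) = -168*(-1/3693424) = 3/65954 ≈ 4.5486e-5)
r = 365/3274314 (r = (-3 - 1*(-368))/3274314 = (-3 + 368)*(1/3274314) = 365*(1/3274314) = 365/3274314 ≈ 0.00011147)
r - x = 365/3274314 - 1*3/65954 = 365/3274314 - 3/65954 = 3562567/53988526389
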